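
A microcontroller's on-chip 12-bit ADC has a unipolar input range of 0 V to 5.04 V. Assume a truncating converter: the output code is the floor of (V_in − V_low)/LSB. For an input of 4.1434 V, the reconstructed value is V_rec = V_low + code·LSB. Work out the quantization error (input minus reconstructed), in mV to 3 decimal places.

0.412 mV

Step size: 5.04 V ÷ 2^12 = 1.230 mV.
Scaled input = 3367.3346 LSBs, so code = 3367.
Reconstructed: 4.1429883 V.
V_in − V_rec = 0.000411719 V = 0.412 mV.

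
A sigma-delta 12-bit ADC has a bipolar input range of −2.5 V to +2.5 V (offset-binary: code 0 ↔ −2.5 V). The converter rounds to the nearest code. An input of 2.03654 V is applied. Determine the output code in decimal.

code 3716

LSB = 5 V / 4096 = 1.221 mV.
(V_in − V_low)/LSB = (2.03654 − (−2.5)) / 0.0012207 = 3716.334.
So the output code is 3716.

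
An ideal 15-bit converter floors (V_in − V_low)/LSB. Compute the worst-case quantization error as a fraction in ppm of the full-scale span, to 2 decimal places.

30.52 ppm

Truncating → worst-case error = 1 LSB = V_FS/2^15, so 1e+06/32768 = 30.5176 ppm of full scale.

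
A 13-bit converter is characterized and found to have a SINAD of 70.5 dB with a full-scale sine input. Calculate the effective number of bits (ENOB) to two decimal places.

11.42 bits

ENOB = (SINAD − 1.76) / 6.02 = (70.5 − 1.76)/6.02 = 11.419.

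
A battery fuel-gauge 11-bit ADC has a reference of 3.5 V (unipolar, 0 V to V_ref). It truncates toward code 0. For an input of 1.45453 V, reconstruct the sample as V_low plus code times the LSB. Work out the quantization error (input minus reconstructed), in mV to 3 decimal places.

0.184 mV

Step size: 3.5 V ÷ 2^11 = 1.709 mV.
(1.45453 − 0)/0.00170898 = 851.1078; ⌊·⌋ gives code 851.
V_rec = 0 + 851·0.00170898 = 1.4543457 V.
V_in − V_rec = 0.000184297 V = 0.184 mV.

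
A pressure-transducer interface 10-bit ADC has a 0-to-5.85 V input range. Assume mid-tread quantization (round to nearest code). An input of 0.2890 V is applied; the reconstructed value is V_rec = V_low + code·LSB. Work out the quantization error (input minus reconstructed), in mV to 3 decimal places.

-2.357 mV

One LSB is 5.85 V / 1024 = 5.713 mV.
Scaled input = 50.5874 LSBs, so code = 51.
Code 51 maps back to 0 + 51×0.00571289 V = 0.29135742 V.
Difference: -0.00235742 V → -2.357 mV.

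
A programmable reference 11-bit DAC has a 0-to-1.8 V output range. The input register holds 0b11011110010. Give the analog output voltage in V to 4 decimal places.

LSB = 1.8 V / 2^11 = 0.879 mV.
Code 0b11011110010 = 1778 decimal.
V_out = 0 + 1778 × 0.000878906 V = 1.5627 V.

1.5627 V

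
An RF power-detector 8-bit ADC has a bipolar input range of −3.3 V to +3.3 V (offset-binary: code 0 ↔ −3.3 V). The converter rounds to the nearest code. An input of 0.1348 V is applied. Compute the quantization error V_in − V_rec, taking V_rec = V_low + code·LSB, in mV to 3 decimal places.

LSB = 6.6/2^8 = 25.781 mV.
Scaled input = 133.2286 LSBs, so code = 133.
V_rec = (−3.3) + 133·0.0257812 = 0.12890625 V.
V_in − V_rec = 0.00589375 V = 5.894 mV.

5.894 mV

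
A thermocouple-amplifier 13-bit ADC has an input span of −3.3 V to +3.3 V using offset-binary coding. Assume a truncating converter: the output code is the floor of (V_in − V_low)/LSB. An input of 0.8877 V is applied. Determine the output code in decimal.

LSB = 6.6 V / 8192 = 0.806 mV.
(V_in − V_low)/LSB = (0.8877 − (−3.3)) / 0.000805664 = 5197.824.
So the output code is 5197.

code 5197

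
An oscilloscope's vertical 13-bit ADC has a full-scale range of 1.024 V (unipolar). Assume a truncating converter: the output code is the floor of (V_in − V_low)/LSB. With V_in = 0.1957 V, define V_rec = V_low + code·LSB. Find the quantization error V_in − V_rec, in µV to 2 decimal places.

75.00 µV

One LSB is 1.024 V / 8192 = 125.00 µV.
(0.1957 − 0)/0.000125 = 1565.6000; ⌊·⌋ gives code 1565.
Code 1565 maps back to 0 + 1565×0.000125 V = 0.195625 V.
Error = 0.1957 − 0.195625 = 7.5e-05 V = 75.00 µV.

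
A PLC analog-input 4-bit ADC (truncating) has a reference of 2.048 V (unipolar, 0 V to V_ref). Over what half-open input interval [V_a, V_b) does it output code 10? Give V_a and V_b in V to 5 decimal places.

LSB = 2.048/2^4 = 128.000 mV.
V_a = V_low + 10·LSB = 1.28 V; V_b = V_low + 11·LSB = 1.408 V.

[1.28000 V, 1.40800 V)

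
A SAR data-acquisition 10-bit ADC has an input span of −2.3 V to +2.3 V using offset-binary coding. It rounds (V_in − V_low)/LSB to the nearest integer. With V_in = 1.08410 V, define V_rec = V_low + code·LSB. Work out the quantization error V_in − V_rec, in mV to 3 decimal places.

LSB = 4.6/2^10 = 4.492 mV.
(1.08410 − (−2.3))/0.00449219 = 753.3301; round gives code 753.
V_rec = (−2.3) + 753·0.00449219 = 1.0826172 V.
V_in − V_rec = 0.00148281 V = 1.483 mV.

1.483 mV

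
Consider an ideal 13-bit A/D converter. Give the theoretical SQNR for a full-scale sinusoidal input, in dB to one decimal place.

80.0 dB

SNR ≈ 6.02·N + 1.76 dB = 6.02·13 + 1.76 = 80.02 dB.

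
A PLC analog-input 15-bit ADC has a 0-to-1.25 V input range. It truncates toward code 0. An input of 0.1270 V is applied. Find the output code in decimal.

code 3329

LSB = 1.25 V / 32768 = 38.15 µV.
Input sits at 3329.229 steps above V_low.
So the output code is 3329.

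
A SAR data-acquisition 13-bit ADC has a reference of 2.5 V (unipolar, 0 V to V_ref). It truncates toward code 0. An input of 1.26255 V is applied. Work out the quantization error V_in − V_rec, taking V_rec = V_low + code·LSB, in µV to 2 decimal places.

37.79 µV

Step size: 2.5 V ÷ 2^13 = 305.18 µV.
(V_in − V_low)/LSB = (1.26255 − 0)/0.000305176 = 4137.1238 → code 4137 (floor).
V_rec = 0 + 4137·0.000305176 = 1.2625122 V.
V_in − V_rec = 3.7793e-05 V = 37.79 µV.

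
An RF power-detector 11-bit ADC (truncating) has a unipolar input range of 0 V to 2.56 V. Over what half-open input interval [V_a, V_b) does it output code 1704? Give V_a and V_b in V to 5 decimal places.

[2.13000 V, 2.13125 V)

LSB = 2.56/2^11 = 1.250 mV.
V_a = V_low + 1704·LSB = 2.13 V; V_b = V_low + 1705·LSB = 2.13125 V.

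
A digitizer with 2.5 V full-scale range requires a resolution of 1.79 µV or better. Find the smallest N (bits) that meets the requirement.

Number of steps required ≥ 2.5 V / 1.79 µV = 1396648.04.
Need 2^N ≥ 1396648.04; 2^20 = 1048576, 2^21 = 2097152.
Minimum N = 21.

21 bits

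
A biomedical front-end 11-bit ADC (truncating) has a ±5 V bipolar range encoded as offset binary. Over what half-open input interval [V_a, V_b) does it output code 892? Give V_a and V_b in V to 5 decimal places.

[-0.64453 V, -0.63965 V)

LSB = 10/2^11 = 4.883 mV.
V_a = V_low + 892·LSB = -0.644531 V; V_b = V_low + 893·LSB = -0.639648 V.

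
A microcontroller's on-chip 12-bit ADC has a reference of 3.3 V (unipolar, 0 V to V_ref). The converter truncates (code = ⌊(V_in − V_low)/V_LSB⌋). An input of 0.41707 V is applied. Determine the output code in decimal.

With 4096 levels over 3.3 V, one step is 0.806 mV.
(0.41707 − 0) / 0.000805664 = 517.672 LSBs.
⌊·⌋(517.672) = 517.

code 517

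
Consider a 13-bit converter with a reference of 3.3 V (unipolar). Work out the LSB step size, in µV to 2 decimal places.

Full-scale span = 3.3 V.
LSB = 3.3 / 2^13 = 3.3 / 8192 = 0.000402832 V = 402.83 µV.

402.83 µV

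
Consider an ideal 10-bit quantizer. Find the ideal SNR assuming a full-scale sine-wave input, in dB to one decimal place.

62.0 dB

SNR ≈ 6.02·N + 1.76 dB = 6.02·10 + 1.76 = 61.96 dB.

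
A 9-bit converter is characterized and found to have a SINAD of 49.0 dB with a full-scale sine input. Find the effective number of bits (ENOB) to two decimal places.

7.85 bits

ENOB = (SINAD − 1.76) / 6.02 = (49.0 − 1.76)/6.02 = 7.847.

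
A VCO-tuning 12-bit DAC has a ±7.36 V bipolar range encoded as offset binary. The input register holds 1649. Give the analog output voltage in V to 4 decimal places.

LSB = 14.72 V / 2^12 = 3.594 mV.
V_out = (−7.36) + 1649 × 0.00359375 V = -1.43391 V.

-1.4339 V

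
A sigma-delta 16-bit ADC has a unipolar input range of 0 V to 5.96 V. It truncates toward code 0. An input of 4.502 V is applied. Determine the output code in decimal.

With 65536 levels over 5.96 V, one step is 90.94 µV.
(4.502 − 0) / 9.09424e-05 = 49503.871 LSBs.
Floor → code 49503.

code 49503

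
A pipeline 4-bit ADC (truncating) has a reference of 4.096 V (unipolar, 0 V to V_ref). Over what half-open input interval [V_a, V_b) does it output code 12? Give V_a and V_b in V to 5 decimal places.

[3.07200 V, 3.32800 V)

LSB = 4.096/2^4 = 256.000 mV.
V_a = V_low + 12·LSB = 3.072 V; V_b = V_low + 13·LSB = 3.328 V.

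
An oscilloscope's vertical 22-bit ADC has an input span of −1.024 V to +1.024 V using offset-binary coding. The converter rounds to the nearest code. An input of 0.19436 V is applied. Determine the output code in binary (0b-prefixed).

With 4194304 levels over 2.048 V, one step is 0.49 µV.
(0.19436 − (−1.024)) / 4.88281e-07 = 2495201.280 LSBs.
So the output code is 2495201.
In binary (0b-prefixed): 0b1001100001001011100001.

code 0b1001100001001011100001 (decimal 2495201)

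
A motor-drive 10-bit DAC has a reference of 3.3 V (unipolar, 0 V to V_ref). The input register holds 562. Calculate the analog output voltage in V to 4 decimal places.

LSB = 3.3 V / 2^10 = 3.223 mV.
V_out = 0 + 562 × 0.00322266 V = 1.81113 V.

1.8111 V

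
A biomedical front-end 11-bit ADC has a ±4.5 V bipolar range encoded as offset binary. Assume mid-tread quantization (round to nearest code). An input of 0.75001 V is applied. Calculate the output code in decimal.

With 2048 levels over 9 V, one step is 4.395 mV.
Input sits at 1194.669 steps above V_low.
Round → code 1195.

code 1195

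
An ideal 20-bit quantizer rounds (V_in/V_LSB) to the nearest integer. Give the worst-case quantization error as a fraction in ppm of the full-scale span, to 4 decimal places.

Rounding → worst-case error = ½ LSB = V_FS/2^21, so 1e+06/2097152 = 0.476837 ppm of full scale.

0.4768 ppm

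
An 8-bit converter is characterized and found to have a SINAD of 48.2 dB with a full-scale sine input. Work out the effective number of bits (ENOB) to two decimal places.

ENOB = (SINAD − 1.76) / 6.02 = (48.2 − 1.76)/6.02 = 7.714.

7.71 bits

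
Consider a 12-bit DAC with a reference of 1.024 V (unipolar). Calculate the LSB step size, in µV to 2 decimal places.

Full-scale span = 1.024 V.
LSB = 1.024 / 2^12 = 1.024 / 4096 = 0.00025 V = 250.00 µV.

250.00 µV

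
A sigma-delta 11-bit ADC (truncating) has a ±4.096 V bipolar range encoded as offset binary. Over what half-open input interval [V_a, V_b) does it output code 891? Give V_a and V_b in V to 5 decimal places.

LSB = 8.192/2^11 = 4.000 mV.
V_a = V_low + 891·LSB = -0.532 V; V_b = V_low + 892·LSB = -0.528 V.

[-0.53200 V, -0.52800 V)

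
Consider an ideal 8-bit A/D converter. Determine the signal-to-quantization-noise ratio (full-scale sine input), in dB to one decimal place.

SNR ≈ 6.02·N + 1.76 dB = 6.02·8 + 1.76 = 49.92 dB.

49.9 dB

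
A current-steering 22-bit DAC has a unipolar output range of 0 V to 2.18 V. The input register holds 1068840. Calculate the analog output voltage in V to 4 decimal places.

0.5555 V

LSB = 2.18 V / 2^22 = 0.52 µV.
V_out = 0 + 1068840 × 5.19753e-07 V = 0.555532 V.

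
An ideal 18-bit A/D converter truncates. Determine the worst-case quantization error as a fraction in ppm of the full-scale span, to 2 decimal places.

3.81 ppm

Truncating → worst-case error = 1 LSB = V_FS/2^18, so 1e+06/262144 = 3.8147 ppm of full scale.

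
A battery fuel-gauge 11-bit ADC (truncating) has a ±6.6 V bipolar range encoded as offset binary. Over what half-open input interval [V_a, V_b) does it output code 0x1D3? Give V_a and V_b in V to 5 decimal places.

LSB = 13.2/2^11 = 6.445 mV.
Code 0x1D3 = 467 decimal.
V_a = V_low + 467·LSB = -3.59004 V; V_b = V_low + 468·LSB = -3.58359 V.

[-3.59004 V, -3.58359 V)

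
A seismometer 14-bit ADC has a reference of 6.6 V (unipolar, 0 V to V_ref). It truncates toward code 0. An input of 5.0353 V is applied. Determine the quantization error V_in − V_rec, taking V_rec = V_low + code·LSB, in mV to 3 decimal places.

0.302 mV

Step size: 6.6 V ÷ 2^14 = 402.83 µV.
(V_in − V_low)/LSB = (5.0353 − 0)/0.000402832 = 12499.7508 → code 12499 (floor).
Code 12499 maps back to 0 + 12499×0.000402832 V = 5.0349976 V.
V_in − V_rec = 0.000302441 V = 0.302 mV.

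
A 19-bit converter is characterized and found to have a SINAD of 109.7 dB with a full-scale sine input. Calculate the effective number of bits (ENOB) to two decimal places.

17.93 bits

ENOB = (SINAD − 1.76) / 6.02 = (109.7 − 1.76)/6.02 = 17.930.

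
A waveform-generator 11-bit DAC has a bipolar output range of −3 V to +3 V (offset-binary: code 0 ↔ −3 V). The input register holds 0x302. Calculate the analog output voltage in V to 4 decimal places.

-0.7441 V

LSB = 6 V / 2^11 = 2.930 mV.
Code 0x302 = 770 decimal.
V_out = (−3) + 770 × 0.00292969 V = -0.744141 V.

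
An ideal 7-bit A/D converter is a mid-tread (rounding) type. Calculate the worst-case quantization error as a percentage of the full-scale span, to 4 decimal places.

Rounding → worst-case error = ½ LSB = V_FS/2^8, so 100/256 = 0.390625 % of full scale.

0.3906 %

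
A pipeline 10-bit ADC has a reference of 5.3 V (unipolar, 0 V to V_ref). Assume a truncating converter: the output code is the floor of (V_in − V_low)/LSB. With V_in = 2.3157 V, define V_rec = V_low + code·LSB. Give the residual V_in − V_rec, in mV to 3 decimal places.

Step size: 5.3 V ÷ 2^10 = 5.176 mV.
(V_in − V_low)/LSB = (2.3157 − 0)/0.00517578 = 447.4107 → code 447 (floor).
Reconstructed: 2.3135742 V.
Error = 2.3157 − 2.3135742 = 0.00212578 V = 2.126 mV.

2.126 mV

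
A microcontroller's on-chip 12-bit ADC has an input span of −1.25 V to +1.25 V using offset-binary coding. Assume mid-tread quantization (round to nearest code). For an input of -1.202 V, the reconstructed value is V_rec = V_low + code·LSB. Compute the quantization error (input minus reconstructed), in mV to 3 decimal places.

One LSB is 2.5 V / 4096 = 0.610 mV.
(V_in − V_low)/LSB = (-1.202 − (−1.25))/0.000610352 = 78.6432 → code 79 (round).
V_rec = (−1.25) + 79·0.000610352 = -1.2017822 V.
V_in − V_rec = -0.000217773 V = -0.218 mV.

-0.218 mV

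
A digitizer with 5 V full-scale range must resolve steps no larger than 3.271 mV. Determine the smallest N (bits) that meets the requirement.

Number of steps required ≥ 5 V / 3.271 mV = 1528.58.
Need 2^N ≥ 1528.58; 2^10 = 1024, 2^11 = 2048.
Minimum N = 11.

11 bits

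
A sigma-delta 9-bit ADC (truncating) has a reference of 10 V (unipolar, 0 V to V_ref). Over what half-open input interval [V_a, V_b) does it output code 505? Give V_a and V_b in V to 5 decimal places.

[9.86328 V, 9.88281 V)

LSB = 10/2^9 = 19.531 mV.
V_a = V_low + 505·LSB = 9.86328 V; V_b = V_low + 506·LSB = 9.88281 V.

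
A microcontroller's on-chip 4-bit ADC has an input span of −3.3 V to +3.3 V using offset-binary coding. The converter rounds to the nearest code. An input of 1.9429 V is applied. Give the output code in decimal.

With 16 levels over 6.6 V, one step is 412.500 mV.
(V_in − V_low)/LSB = (1.9429 − (−3.3)) / 0.4125 = 12.710.
So the output code is 13.

code 13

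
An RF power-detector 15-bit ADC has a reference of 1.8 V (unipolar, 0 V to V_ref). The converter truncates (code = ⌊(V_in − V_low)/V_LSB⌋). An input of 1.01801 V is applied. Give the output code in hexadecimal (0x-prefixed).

code 0x4864 (decimal 18532)

Full-scale span = 1.8 V; LSB = 1.8/2^15 = 54.93 µV.
(1.01801 − 0) / 5.49316e-05 = 18532.306 LSBs.
Floor → code 18532.
In hexadecimal (0x-prefixed): 0x4864.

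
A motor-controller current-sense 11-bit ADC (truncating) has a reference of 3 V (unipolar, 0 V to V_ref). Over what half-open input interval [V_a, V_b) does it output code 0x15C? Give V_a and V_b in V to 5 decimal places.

LSB = 3/2^11 = 1.465 mV.
Code 0x15C = 348 decimal.
V_a = V_low + 348·LSB = 0.509766 V; V_b = V_low + 349·LSB = 0.51123 V.

[0.50977 V, 0.51123 V)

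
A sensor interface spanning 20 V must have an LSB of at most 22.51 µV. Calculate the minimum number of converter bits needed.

20 bits

Number of steps required ≥ 20 V / 22.51 µV = 888494.00.
Need 2^N ≥ 888494.00; 2^19 = 524288, 2^20 = 1048576.
Minimum N = 20.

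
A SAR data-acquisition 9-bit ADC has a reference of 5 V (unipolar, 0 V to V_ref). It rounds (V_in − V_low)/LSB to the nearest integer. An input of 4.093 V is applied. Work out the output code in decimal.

With 512 levels over 5 V, one step is 9.766 mV.
Input sits at 419.123 steps above V_low.
round(419.123) = 419.

code 419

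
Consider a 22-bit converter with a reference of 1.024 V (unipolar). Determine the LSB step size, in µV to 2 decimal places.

Full-scale span = 1.024 V.
LSB = 1.024 / 2^22 = 1.024 / 4194304 = 2.44141e-07 V = 0.24 µV.

0.24 µV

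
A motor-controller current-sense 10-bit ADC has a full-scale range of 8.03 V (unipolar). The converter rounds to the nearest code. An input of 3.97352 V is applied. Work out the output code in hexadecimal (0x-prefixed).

Full-scale span = 8.03 V; LSB = 8.03/2^10 = 7.842 mV.
Input sits at 506.710 steps above V_low.
So the output code is 507.
In hexadecimal (0x-prefixed): 0x1FB.

code 0x1FB (decimal 507)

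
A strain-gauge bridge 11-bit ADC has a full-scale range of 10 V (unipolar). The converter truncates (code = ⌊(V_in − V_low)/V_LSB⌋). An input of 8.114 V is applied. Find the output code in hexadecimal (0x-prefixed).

Full-scale span = 10 V; LSB = 10/2^11 = 4.883 mV.
(8.114 − 0) / 0.00488281 = 1661.747 LSBs.
Floor → code 1661.
In hexadecimal (0x-prefixed): 0x67D.

code 0x67D (decimal 1661)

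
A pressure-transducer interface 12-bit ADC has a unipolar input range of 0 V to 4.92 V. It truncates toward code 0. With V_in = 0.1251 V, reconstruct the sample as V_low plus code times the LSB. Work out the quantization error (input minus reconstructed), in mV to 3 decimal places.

Step size: 4.92 V ÷ 2^12 = 1.201 mV.
(0.1251 − 0)/0.00120117 = 104.1483; ⌊·⌋ gives code 104.
V_rec = 0 + 104·0.00120117 = 0.12492188 V.
Error = 0.1251 − 0.12492188 = 0.000178125 V = 0.178 mV.

0.178 mV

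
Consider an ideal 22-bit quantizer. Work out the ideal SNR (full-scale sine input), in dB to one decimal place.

134.2 dB

SNR ≈ 6.02·N + 1.76 dB = 6.02·22 + 1.76 = 134.20 dB.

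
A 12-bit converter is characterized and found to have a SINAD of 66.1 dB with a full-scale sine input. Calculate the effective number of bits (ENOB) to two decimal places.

ENOB = (SINAD − 1.76) / 6.02 = (66.1 − 1.76)/6.02 = 10.688.

10.69 bits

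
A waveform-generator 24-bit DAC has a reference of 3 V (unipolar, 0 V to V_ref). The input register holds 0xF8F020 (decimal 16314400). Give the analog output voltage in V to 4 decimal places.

2.9172 V

LSB = 3 V / 2^24 = 0.18 µV.
Code 0xF8F020 = 16314400 decimal.
V_out = 0 + 16314400 × 1.78814e-07 V = 2.91724 V.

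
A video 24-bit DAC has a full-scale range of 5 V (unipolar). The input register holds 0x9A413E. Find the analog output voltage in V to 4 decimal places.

LSB = 5 V / 2^24 = 0.30 µV.
Code 0x9A413E = 10109246 decimal.
V_out = 0 + 10109246 × 2.98023e-07 V = 3.01279 V.

3.0128 V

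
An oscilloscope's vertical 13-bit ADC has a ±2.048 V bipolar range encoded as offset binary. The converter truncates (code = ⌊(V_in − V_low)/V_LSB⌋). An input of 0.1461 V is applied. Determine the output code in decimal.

code 4388

With 8192 levels over 4.096 V, one step is 0.500 mV.
Input sits at 4388.200 steps above V_low.
⌊·⌋(4388.200) = 4388.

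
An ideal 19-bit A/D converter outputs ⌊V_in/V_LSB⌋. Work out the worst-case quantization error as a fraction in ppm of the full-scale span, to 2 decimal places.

Truncating → worst-case error = 1 LSB = V_FS/2^19, so 1e+06/524288 = 1.90735 ppm of full scale.

1.91 ppm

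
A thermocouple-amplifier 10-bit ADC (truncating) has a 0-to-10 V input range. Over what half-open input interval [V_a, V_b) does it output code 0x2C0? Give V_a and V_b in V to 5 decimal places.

[6.87500 V, 6.88477 V)

LSB = 10/2^10 = 9.766 mV.
Code 0x2C0 = 704 decimal.
V_a = V_low + 704·LSB = 6.875 V; V_b = V_low + 705·LSB = 6.88477 V.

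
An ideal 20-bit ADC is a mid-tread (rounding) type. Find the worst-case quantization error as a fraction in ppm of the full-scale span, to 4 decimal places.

Rounding → worst-case error = ½ LSB = V_FS/2^21, so 1e+06/2097152 = 0.476837 ppm of full scale.

0.4768 ppm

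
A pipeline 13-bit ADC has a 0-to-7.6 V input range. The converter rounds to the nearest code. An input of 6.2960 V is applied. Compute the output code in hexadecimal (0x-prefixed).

LSB = 7.6 V / 8192 = 0.928 mV.
Input sits at 6786.425 steps above V_low.
So the output code is 6786.
In hexadecimal (0x-prefixed): 0x1A82.

code 0x1A82 (decimal 6786)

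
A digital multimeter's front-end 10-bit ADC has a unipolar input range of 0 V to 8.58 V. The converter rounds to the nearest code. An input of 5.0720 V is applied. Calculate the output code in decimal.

With 1024 levels over 8.58 V, one step is 8.379 mV.
Input sits at 605.330 steps above V_low.
So the output code is 605.

code 605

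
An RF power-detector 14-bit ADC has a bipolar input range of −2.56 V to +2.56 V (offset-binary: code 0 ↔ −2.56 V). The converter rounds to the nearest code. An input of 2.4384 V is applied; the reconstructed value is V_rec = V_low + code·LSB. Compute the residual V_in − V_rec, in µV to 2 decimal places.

-37.50 µV

LSB = 5.12/2^14 = 312.50 µV.
(2.4384 − (−2.56))/0.0003125 = 15994.8800; round gives code 15995.
V_rec = (−2.56) + 15995·0.0003125 = 2.4384375 V.
Difference: -3.75e-05 V → -37.50 µV.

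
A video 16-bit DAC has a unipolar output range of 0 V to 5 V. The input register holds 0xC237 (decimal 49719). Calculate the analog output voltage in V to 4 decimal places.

3.7933 V

LSB = 5 V / 2^16 = 76.29 µV.
Code 0xC237 = 49719 decimal.
V_out = 0 + 49719 × 7.62939e-05 V = 3.79326 V.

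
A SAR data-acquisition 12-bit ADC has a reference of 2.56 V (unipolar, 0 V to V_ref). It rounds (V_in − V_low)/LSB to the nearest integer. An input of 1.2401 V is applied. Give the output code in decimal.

code 1984

Full-scale span = 2.56 V; LSB = 2.56/2^12 = 0.625 mV.
(1.2401 − 0) / 0.000625 = 1984.160 LSBs.
round(1984.160) = 1984.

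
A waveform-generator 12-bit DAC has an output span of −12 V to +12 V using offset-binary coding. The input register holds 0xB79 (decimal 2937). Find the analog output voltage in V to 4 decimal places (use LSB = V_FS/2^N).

LSB = 24 V / 2^12 = 5.859 mV.
Code 0xB79 = 2937 decimal.
V_out = (−12) + 2937 × 0.00585938 V = 5.20898 V.

5.2090 V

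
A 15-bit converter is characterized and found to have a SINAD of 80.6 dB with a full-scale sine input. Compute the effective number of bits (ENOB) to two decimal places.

ENOB = (SINAD − 1.76) / 6.02 = (80.6 − 1.76)/6.02 = 13.096.

13.10 bits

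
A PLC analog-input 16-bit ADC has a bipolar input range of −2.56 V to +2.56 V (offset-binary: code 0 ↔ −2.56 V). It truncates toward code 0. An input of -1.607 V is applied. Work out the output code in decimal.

LSB = 5.12 V / 65536 = 78.12 µV.
(V_in − V_low)/LSB = (-1.607 − (−2.56)) / 7.8125e-05 = 12198.400.
⌊·⌋(12198.400) = 12198.

code 12198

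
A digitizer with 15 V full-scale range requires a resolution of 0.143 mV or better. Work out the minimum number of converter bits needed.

Number of steps required ≥ 15 V / 0.143 mV = 104895.10.
Need 2^N ≥ 104895.10; 2^16 = 65536, 2^17 = 131072.
Minimum N = 17.

17 bits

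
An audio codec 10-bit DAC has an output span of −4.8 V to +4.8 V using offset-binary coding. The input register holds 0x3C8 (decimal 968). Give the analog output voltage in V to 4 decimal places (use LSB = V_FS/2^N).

4.2750 V

LSB = 9.6 V / 2^10 = 9.375 mV.
Code 0x3C8 = 968 decimal.
V_out = (−4.8) + 968 × 0.009375 V = 4.275 V.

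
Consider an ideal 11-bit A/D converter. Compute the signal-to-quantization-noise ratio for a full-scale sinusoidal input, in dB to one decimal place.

SNR ≈ 6.02·N + 1.76 dB = 6.02·11 + 1.76 = 67.98 dB.

68.0 dB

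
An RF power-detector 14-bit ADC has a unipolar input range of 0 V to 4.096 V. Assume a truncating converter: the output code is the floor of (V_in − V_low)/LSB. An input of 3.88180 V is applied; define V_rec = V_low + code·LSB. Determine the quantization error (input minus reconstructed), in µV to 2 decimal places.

50.00 µV

One LSB is 4.096 V / 16384 = 250.00 µV.
(V_in − V_low)/LSB = (3.88180 − 0)/0.00025 = 15527.2000 → code 15527 (floor).
Reconstructed: 3.88175 V.
Difference: 5e-05 V → 50.00 µV.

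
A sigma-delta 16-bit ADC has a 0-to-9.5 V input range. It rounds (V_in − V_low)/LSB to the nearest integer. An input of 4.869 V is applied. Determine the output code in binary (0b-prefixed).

code 0b1000001100110101 (decimal 33589)

Full-scale span = 9.5 V; LSB = 9.5/2^16 = 144.96 µV.
Input sits at 33588.925 steps above V_low.
Round → code 33589.
In binary (0b-prefixed): 0b1000001100110101.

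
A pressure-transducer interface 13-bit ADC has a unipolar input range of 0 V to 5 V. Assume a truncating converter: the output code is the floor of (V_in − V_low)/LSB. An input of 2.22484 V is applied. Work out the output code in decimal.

With 8192 levels over 5 V, one step is 0.610 mV.
Input sits at 3645.178 steps above V_low.
⌊·⌋(3645.178) = 3645.

code 3645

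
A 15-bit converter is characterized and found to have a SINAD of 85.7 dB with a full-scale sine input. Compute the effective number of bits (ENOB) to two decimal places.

13.94 bits

ENOB = (SINAD − 1.76) / 6.02 = (85.7 − 1.76)/6.02 = 13.944.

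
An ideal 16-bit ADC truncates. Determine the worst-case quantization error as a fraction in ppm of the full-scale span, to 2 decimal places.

15.26 ppm

Truncating → worst-case error = 1 LSB = V_FS/2^16, so 1e+06/65536 = 15.2588 ppm of full scale.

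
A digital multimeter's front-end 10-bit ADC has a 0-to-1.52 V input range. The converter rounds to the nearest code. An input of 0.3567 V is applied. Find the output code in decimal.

code 240

LSB = 1.52 V / 1024 = 1.484 mV.
(0.3567 − 0) / 0.00148438 = 240.303 LSBs.
Round → code 240.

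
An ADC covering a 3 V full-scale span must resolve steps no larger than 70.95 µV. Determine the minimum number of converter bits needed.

16 bits

Number of steps required ≥ 3 V / 70.95 µV = 42283.30.
Need 2^N ≥ 42283.30; 2^15 = 32768, 2^16 = 65536.
Minimum N = 16.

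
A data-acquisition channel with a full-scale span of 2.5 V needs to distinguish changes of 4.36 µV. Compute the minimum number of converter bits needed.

Number of steps required ≥ 2.5 V / 4.36 µV = 573394.50.
Need 2^N ≥ 573394.50; 2^19 = 524288, 2^20 = 1048576.
Minimum N = 20.

20 bits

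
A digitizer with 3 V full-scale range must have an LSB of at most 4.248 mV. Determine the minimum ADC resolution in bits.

10 bits

Number of steps required ≥ 3 V / 4.248 mV = 706.21.
Need 2^N ≥ 706.21; 2^9 = 512, 2^10 = 1024.
Minimum N = 10.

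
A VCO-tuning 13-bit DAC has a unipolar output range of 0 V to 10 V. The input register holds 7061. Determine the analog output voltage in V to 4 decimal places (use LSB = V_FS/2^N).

8.6194 V

LSB = 10 V / 2^13 = 1.221 mV.
V_out = 0 + 7061 × 0.0012207 V = 8.61938 V.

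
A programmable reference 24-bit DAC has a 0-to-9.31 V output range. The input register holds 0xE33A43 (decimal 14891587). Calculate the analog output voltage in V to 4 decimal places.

8.2636 V

LSB = 9.31 V / 2^24 = 0.55 µV.
Code 0xE33A43 = 14891587 decimal.
V_out = 0 + 14891587 × 5.54919e-07 V = 8.26363 V.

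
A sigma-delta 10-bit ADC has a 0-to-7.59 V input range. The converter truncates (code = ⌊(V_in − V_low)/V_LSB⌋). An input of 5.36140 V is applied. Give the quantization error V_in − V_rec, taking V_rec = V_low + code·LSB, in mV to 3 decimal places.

LSB = 7.59/2^10 = 7.412 mV.
(V_in − V_low)/LSB = (5.36140 − 0)/0.00741211 = 723.3299 → code 723 (floor).
Code 723 maps back to 0 + 723×0.00741211 V = 5.3589551 V.
Error = 5.36140 − 5.3589551 = 0.00244492 V = 2.445 mV.

2.445 mV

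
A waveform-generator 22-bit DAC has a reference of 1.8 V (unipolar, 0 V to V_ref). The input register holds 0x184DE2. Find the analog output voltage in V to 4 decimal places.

0.6836 V

LSB = 1.8 V / 2^22 = 0.43 µV.
Code 0x184DE2 = 1592802 decimal.
V_out = 0 + 1592802 × 4.29153e-07 V = 0.683556 V.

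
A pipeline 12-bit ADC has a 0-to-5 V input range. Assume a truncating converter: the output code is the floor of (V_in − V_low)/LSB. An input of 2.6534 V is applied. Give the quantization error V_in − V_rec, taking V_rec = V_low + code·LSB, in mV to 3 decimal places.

0.812 mV

LSB = 5/2^12 = 1.221 mV.
Scaled input = 2173.6653 LSBs, so code = 2173.
Reconstructed: 2.6525879 V.
Error = 2.6534 − 2.6525879 = 0.000812109 V = 0.812 mV.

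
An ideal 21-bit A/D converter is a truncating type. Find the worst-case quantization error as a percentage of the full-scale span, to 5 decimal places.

Truncating → worst-case error = 1 LSB = V_FS/2^21, so 100/2097152 = 4.76837e-05 % of full scale.

0.00005 %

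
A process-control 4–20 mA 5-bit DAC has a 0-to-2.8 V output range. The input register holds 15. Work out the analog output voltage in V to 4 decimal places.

LSB = 2.8 V / 2^5 = 87.500 mV.
V_out = 0 + 15 × 0.0875 V = 1.3125 V.

1.3125 V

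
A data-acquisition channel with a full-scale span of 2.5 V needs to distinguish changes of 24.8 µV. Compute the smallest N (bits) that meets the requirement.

Number of steps required ≥ 2.5 V / 24.8 µV = 100806.45.
Need 2^N ≥ 100806.45; 2^16 = 65536, 2^17 = 131072.
Minimum N = 17.

17 bits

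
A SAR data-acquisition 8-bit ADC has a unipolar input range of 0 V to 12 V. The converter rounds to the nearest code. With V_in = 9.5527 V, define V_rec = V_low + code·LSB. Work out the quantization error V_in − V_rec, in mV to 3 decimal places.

-9.800 mV

One LSB is 12 V / 256 = 46.875 mV.
(9.5527 − 0)/0.046875 = 203.7909; round gives code 204.
Code 204 maps back to 0 + 204×0.046875 V = 9.5625 V.
V_in − V_rec = -0.0098 V = -9.800 mV.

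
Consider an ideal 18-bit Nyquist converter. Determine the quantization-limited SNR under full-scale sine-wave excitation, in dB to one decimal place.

110.1 dB

SNR ≈ 6.02·N + 1.76 dB = 6.02·18 + 1.76 = 110.12 dB.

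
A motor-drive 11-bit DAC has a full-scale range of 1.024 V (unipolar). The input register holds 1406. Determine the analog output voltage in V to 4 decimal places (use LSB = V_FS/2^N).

0.7030 V

LSB = 1.024 V / 2^11 = 0.500 mV.
V_out = 0 + 1406 × 0.0005 V = 0.703 V.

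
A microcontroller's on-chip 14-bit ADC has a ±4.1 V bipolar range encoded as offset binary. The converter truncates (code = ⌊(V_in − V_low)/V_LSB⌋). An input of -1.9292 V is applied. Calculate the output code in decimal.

code 4337

LSB = 8.2 V / 16384 = 0.500 mV.
(-1.9292 − (−4.1)) / 0.000500488 = 4337.364 LSBs.
So the output code is 4337.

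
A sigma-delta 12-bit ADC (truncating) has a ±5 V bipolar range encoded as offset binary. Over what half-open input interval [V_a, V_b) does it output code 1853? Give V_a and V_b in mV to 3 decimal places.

LSB = 10/2^12 = 2.441 mV.
V_a = V_low + 1853·LSB = -0.476074 V; V_b = V_low + 1854·LSB = -0.473633 V.

[-476.074 mV, -473.633 mV)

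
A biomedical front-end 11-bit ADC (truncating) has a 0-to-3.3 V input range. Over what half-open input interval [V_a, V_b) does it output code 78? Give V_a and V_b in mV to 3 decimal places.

[125.684 mV, 127.295 mV)

LSB = 3.3/2^11 = 1.611 mV.
V_a = V_low + 78·LSB = 0.125684 V; V_b = V_low + 79·LSB = 0.127295 V.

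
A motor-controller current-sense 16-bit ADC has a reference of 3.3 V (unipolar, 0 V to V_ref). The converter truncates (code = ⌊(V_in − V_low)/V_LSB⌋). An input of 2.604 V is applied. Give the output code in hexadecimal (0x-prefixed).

Full-scale span = 3.3 V; LSB = 3.3/2^16 = 50.35 µV.
Input sits at 51713.862 steps above V_low.
So the output code is 51713.
In hexadecimal (0x-prefixed): 0xCA01.

code 0xCA01 (decimal 51713)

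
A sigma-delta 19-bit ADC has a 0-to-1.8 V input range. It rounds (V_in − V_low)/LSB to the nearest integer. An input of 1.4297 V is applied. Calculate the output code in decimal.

LSB = 1.8 V / 524288 = 3.43 µV.
(V_in − V_low)/LSB = (1.4297 − 0) / 3.43323e-06 = 416430.308.
Round → code 416430.

code 416430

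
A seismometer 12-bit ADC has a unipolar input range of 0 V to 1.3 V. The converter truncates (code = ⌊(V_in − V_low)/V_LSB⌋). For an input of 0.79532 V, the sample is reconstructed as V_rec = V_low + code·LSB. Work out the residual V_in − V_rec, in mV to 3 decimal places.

LSB = 1.3/2^12 = 317.38 µV.
Scaled input = 2505.8698 LSBs, so code = 2505.
Reconstructed: 0.79504395 V.
V_in − V_rec = 0.000276055 V = 0.276 mV.

0.276 mV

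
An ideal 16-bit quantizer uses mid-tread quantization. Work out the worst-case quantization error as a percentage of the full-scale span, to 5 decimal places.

Rounding → worst-case error = ½ LSB = V_FS/2^17, so 100/131072 = 0.000762939 % of full scale.

0.00076 %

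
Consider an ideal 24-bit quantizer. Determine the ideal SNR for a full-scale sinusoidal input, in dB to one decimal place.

SNR ≈ 6.02·N + 1.76 dB = 6.02·24 + 1.76 = 146.24 dB.

146.2 dB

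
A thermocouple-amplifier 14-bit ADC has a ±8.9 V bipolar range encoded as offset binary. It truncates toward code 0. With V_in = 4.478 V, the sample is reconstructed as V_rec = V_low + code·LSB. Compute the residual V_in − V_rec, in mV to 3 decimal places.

One LSB is 17.8 V / 16384 = 1.086 mV.
(4.478 − (−8.9))/0.00108643 = 12313.7726; ⌊·⌋ gives code 12313.
V_rec = (−8.9) + 12313·0.00108643 = 4.4771606 V.
V_in − V_rec = 0.000839355 V = 0.839 mV.

0.839 mV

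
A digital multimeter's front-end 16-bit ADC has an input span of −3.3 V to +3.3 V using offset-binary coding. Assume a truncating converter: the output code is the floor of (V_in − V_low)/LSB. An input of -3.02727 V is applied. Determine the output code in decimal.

LSB = 6.6 V / 65536 = 100.71 µV.
(-3.02727 − (−3.3)) / 0.000100708 = 2708.126 LSBs.
Floor → code 2708.

code 2708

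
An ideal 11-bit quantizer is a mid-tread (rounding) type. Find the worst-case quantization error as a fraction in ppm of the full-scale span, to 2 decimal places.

244.14 ppm

Rounding → worst-case error = ½ LSB = V_FS/2^12, so 1e+06/4096 = 244.141 ppm of full scale.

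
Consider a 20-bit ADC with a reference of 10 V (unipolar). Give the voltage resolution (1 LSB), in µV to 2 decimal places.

Full-scale span = 10 V.
LSB = 10 / 2^20 = 10 / 1048576 = 9.53674e-06 V = 9.54 µV.

9.54 µV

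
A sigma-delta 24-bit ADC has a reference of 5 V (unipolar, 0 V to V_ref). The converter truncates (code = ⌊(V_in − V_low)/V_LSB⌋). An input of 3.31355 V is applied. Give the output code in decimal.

code 11118428

Full-scale span = 5 V; LSB = 5/2^24 = 0.30 µV.
(V_in − V_low)/LSB = (3.31355 − 0) / 2.98023e-07 = 11118428.815.
⌊·⌋(11118428.815) = 11118428.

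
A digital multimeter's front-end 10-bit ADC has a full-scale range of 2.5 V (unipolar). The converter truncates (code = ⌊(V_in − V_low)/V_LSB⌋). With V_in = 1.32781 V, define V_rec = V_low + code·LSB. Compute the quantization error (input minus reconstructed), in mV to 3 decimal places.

Step size: 2.5 V ÷ 2^10 = 2.441 mV.
(V_in − V_low)/LSB = (1.32781 − 0)/0.00244141 = 543.8710 → code 543 (floor).
V_rec = 0 + 543·0.00244141 = 1.3256836 V.
Error = 1.32781 − 1.3256836 = 0.00212641 V = 2.126 mV.

2.126 mV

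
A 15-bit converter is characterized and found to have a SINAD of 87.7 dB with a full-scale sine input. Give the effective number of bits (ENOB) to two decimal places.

14.28 bits

ENOB = (SINAD − 1.76) / 6.02 = (87.7 − 1.76)/6.02 = 14.276.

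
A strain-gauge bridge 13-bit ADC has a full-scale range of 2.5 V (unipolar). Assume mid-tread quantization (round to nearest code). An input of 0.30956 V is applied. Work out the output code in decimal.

LSB = 2.5 V / 8192 = 305.18 µV.
Input sits at 1014.366 steps above V_low.
So the output code is 1014.

code 1014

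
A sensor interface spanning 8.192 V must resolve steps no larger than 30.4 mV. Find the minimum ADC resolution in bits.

Number of steps required ≥ 8.192 V / 30.4 mV = 269.47.
Need 2^N ≥ 269.47; 2^8 = 256, 2^9 = 512.
Minimum N = 9.

9 bits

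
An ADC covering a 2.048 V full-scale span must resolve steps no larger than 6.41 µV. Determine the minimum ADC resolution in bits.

19 bits

Number of steps required ≥ 2.048 V / 6.41 µV = 319500.78.
Need 2^N ≥ 319500.78; 2^18 = 262144, 2^19 = 524288.
Minimum N = 19.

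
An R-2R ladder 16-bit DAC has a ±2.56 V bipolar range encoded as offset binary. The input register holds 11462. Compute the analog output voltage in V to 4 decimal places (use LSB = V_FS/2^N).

LSB = 5.12 V / 2^16 = 78.12 µV.
V_out = (−2.56) + 11462 × 7.8125e-05 V = -1.66453 V.

-1.6645 V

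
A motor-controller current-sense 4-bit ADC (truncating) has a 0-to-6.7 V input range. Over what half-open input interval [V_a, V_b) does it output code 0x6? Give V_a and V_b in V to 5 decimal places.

LSB = 6.7/2^4 = 418.750 mV.
Code 0x6 = 6 decimal.
V_a = V_low + 6·LSB = 2.5125 V; V_b = V_low + 7·LSB = 2.93125 V.

[2.51250 V, 2.93125 V)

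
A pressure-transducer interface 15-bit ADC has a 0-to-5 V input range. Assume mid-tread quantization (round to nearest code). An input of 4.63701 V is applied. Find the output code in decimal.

Full-scale span = 5 V; LSB = 5/2^15 = 152.59 µV.
(V_in − V_low)/LSB = (4.63701 − 0) / 0.000152588 = 30389.109.
Round → code 30389.

code 30389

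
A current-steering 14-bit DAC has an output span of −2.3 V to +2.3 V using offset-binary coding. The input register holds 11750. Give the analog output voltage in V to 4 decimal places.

LSB = 4.6 V / 2^14 = 280.76 µV.
V_out = (−2.3) + 11750 × 0.000280762 V = 0.99895 V.

0.9990 V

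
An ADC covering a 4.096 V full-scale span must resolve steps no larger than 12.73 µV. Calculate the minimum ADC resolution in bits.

19 bits

Number of steps required ≥ 4.096 V / 12.73 µV = 321759.62.
Need 2^N ≥ 321759.62; 2^18 = 262144, 2^19 = 524288.
Minimum N = 19.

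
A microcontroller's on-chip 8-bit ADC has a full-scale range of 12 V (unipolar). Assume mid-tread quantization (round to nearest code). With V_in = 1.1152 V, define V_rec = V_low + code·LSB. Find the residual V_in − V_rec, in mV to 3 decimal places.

-9.800 mV

LSB = 12/2^8 = 46.875 mV.
Scaled input = 23.7909 LSBs, so code = 24.
Reconstructed: 1.125 V.
Error = 1.1152 − 1.125 = -0.0098 V = -9.800 mV.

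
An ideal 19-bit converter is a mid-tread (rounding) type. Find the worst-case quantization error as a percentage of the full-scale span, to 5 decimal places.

0.00010 %

Rounding → worst-case error = ½ LSB = V_FS/2^20, so 100/1048576 = 9.53674e-05 % of full scale.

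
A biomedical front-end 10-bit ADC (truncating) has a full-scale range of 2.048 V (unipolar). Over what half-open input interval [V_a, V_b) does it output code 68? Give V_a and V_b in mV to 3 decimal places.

[136.000 mV, 138.000 mV)

LSB = 2.048/2^10 = 2.000 mV.
V_a = V_low + 68·LSB = 0.136 V; V_b = V_low + 69·LSB = 0.138 V.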